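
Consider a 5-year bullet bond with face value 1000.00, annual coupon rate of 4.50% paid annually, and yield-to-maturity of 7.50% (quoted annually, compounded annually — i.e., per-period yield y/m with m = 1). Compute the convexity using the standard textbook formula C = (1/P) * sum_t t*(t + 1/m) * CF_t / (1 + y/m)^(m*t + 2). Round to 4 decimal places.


Coupon per period c = face * coupon_rate / m = 45.000000
Periods per year m = 1; per-period yield y/m = 0.075000
Number of cashflows N = 5
Cashflows (t years, CF_t, discount factor 1/(1+y/m)^(m*t), PV):
  t = 1.0000: CF_t = 45.000000, DF = 0.930233, PV = 41.860465
  t = 2.0000: CF_t = 45.000000, DF = 0.865333, PV = 38.939968
  t = 3.0000: CF_t = 45.000000, DF = 0.804961, PV = 36.223226
  t = 4.0000: CF_t = 45.000000, DF = 0.748801, PV = 33.696024
  t = 5.0000: CF_t = 1045.000000, DF = 0.696559, PV = 727.903771
Price P = sum_t PV_t = 878.623453
Convexity numerator sum_t t*(t + 1/m) * CF_t / (1+y/m)^(m*t + 2):
  t = 1.0000: term = 72.446451
  t = 2.0000: term = 202.176143
  t = 3.0000: term = 376.141661
  t = 4.0000: term = 583.165367
  t = 5.0000: term = 18896.366143
Convexity = (1/P) * sum = 20130.295766 / 878.623453 = 22.911175

Answer: Convexity = 22.9112


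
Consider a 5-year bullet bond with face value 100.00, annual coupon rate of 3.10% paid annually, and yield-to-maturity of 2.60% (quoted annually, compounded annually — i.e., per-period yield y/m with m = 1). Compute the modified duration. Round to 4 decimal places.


Answer: Modified duration = 4.5927

Derivation:
Coupon per period c = face * coupon_rate / m = 3.100000
Periods per year m = 1; per-period yield y/m = 0.026000
Number of cashflows N = 5
Cashflows (t years, CF_t, discount factor 1/(1+y/m)^(m*t), PV):
  t = 1.0000: CF_t = 3.100000, DF = 0.974659, PV = 3.021442
  t = 2.0000: CF_t = 3.100000, DF = 0.949960, PV = 2.944876
  t = 3.0000: CF_t = 3.100000, DF = 0.925887, PV = 2.870249
  t = 4.0000: CF_t = 3.100000, DF = 0.902424, PV = 2.797514
  t = 5.0000: CF_t = 103.100000, DF = 0.879555, PV = 90.682161
Price P = sum_t PV_t = 102.316242
First compute Macaulay numerator sum_t t * PV_t:
  t * PV_t at t = 1.0000: 3.021442
  t * PV_t at t = 2.0000: 5.889751
  t * PV_t at t = 3.0000: 8.610748
  t * PV_t at t = 4.0000: 11.190056
  t * PV_t at t = 5.0000: 453.410805
Macaulay duration D = 482.122803 / 102.316242 = 4.712085
Modified duration = D / (1 + y/m) = 4.712085 / (1 + 0.026000) = 4.592675


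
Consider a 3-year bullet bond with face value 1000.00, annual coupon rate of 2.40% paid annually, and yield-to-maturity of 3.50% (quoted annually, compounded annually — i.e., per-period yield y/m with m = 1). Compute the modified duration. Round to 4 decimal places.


Coupon per period c = face * coupon_rate / m = 24.000000
Periods per year m = 1; per-period yield y/m = 0.035000
Number of cashflows N = 3
Cashflows (t years, CF_t, discount factor 1/(1+y/m)^(m*t), PV):
  t = 1.0000: CF_t = 24.000000, DF = 0.966184, PV = 23.188406
  t = 2.0000: CF_t = 24.000000, DF = 0.933511, PV = 22.404257
  t = 3.0000: CF_t = 1024.000000, DF = 0.901943, PV = 923.589331
Price P = sum_t PV_t = 969.181993
First compute Macaulay numerator sum_t t * PV_t:
  t * PV_t at t = 1.0000: 23.188406
  t * PV_t at t = 2.0000: 44.808514
  t * PV_t at t = 3.0000: 2770.767992
Macaulay duration D = 2838.764911 / 969.181993 = 2.929032
Modified duration = D / (1 + y/m) = 2.929032 / (1 + 0.035000) = 2.829982

Answer: Modified duration = 2.8300


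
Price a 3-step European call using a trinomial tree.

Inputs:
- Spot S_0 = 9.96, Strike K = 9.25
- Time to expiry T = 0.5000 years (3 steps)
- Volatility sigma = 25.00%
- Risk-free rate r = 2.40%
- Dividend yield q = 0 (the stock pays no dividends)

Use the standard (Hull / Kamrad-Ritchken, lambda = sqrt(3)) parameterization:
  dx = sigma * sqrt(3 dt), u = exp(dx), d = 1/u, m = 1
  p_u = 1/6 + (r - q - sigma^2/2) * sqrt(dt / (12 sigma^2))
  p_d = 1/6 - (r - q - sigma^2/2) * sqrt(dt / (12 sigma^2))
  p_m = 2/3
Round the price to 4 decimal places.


Answer: Price = V(0,0) = 1.1810

Derivation:
dt = T/N = 0.166667; dx = sigma*sqrt(3*dt) = 0.176777
u = exp(dx) = 1.193365; d = 1/u = 0.837967
p_u = 0.163249, p_m = 0.666667, p_d = 0.170084
Discount per step: exp(-r*dt) = 0.996008
Stock lattice S(k, j) with j the centered position index:
  k=0: S(0,+0) = 9.9600
  k=1: S(1,-1) = 8.3462; S(1,+0) = 9.9600; S(1,+1) = 11.8859
  k=2: S(2,-2) = 6.9938; S(2,-1) = 8.3462; S(2,+0) = 9.9600; S(2,+1) = 11.8859; S(2,+2) = 14.1842
  k=3: S(3,-3) = 5.8606; S(3,-2) = 6.9938; S(3,-1) = 8.3462; S(3,+0) = 9.9600; S(3,+1) = 11.8859; S(3,+2) = 14.1842; S(3,+3) = 16.9270
Terminal payoffs V(N, j) = max(S_T - K, 0):
  V(3,-3) = 0.000000; V(3,-2) = 0.000000; V(3,-1) = 0.000000; V(3,+0) = 0.710000; V(3,+1) = 2.635911; V(3,+2) = 4.934225; V(3,+3) = 7.676952
Backward induction: V(k, j) = exp(-r*dt) * [p_u * V(k+1, j+1) + p_m * V(k+1, j) + p_d * V(k+1, j-1)]
  V(2,-2) = exp(-r*dt) * [p_u*0.000000 + p_m*0.000000 + p_d*0.000000] = 0.000000
  V(2,-1) = exp(-r*dt) * [p_u*0.710000 + p_m*0.000000 + p_d*0.000000] = 0.115444
  V(2,+0) = exp(-r*dt) * [p_u*2.635911 + p_m*0.710000 + p_d*0.000000] = 0.900036
  V(2,+1) = exp(-r*dt) * [p_u*4.934225 + p_m*2.635911 + p_d*0.710000] = 2.672829
  V(2,+2) = exp(-r*dt) * [p_u*7.676952 + p_m*4.934225 + p_d*2.635911] = 4.971141
  V(1,-1) = exp(-r*dt) * [p_u*0.900036 + p_m*0.115444 + p_d*0.000000] = 0.222999
  V(1,+0) = exp(-r*dt) * [p_u*2.672829 + p_m*0.900036 + p_d*0.115444] = 1.051780
  V(1,+1) = exp(-r*dt) * [p_u*4.971141 + p_m*2.672829 + p_d*0.900036] = 2.735537
  V(0,+0) = exp(-r*dt) * [p_u*2.735537 + p_m*1.051780 + p_d*0.222999] = 1.180956


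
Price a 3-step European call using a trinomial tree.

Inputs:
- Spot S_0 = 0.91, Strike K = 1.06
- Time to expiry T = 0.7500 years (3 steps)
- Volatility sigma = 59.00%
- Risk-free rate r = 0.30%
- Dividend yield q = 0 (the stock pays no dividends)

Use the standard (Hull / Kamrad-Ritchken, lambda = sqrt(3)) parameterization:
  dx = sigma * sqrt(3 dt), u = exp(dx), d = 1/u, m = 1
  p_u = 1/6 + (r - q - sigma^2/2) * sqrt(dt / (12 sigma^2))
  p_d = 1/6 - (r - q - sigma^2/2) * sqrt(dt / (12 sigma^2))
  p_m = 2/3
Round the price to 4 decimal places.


dt = T/N = 0.250000; dx = sigma*sqrt(3*dt) = 0.510955
u = exp(dx) = 1.666882; d = 1/u = 0.599922
p_u = 0.124821, p_m = 0.666667, p_d = 0.208512
Discount per step: exp(-r*dt) = 0.999250
Stock lattice S(k, j) with j the centered position index:
  k=0: S(0,+0) = 0.9100
  k=1: S(1,-1) = 0.5459; S(1,+0) = 0.9100; S(1,+1) = 1.5169
  k=2: S(2,-2) = 0.3275; S(2,-1) = 0.5459; S(2,+0) = 0.9100; S(2,+1) = 1.5169; S(2,+2) = 2.5284
  k=3: S(3,-3) = 0.1965; S(3,-2) = 0.3275; S(3,-1) = 0.5459; S(3,+0) = 0.9100; S(3,+1) = 1.5169; S(3,+2) = 2.5284; S(3,+3) = 4.2146
Terminal payoffs V(N, j) = max(S_T - K, 0):
  V(3,-3) = 0.000000; V(3,-2) = 0.000000; V(3,-1) = 0.000000; V(3,+0) = 0.000000; V(3,+1) = 0.456863; V(3,+2) = 1.468432; V(3,+3) = 3.154598
Backward induction: V(k, j) = exp(-r*dt) * [p_u * V(k+1, j+1) + p_m * V(k+1, j) + p_d * V(k+1, j-1)]
  V(2,-2) = exp(-r*dt) * [p_u*0.000000 + p_m*0.000000 + p_d*0.000000] = 0.000000
  V(2,-1) = exp(-r*dt) * [p_u*0.000000 + p_m*0.000000 + p_d*0.000000] = 0.000000
  V(2,+0) = exp(-r*dt) * [p_u*0.456863 + p_m*0.000000 + p_d*0.000000] = 0.056983
  V(2,+1) = exp(-r*dt) * [p_u*1.468432 + p_m*0.456863 + p_d*0.000000] = 0.487501
  V(2,+2) = exp(-r*dt) * [p_u*3.154598 + p_m*1.468432 + p_d*0.456863] = 1.466876
  V(1,-1) = exp(-r*dt) * [p_u*0.056983 + p_m*0.000000 + p_d*0.000000] = 0.007107
  V(1,+0) = exp(-r*dt) * [p_u*0.487501 + p_m*0.056983 + p_d*0.000000] = 0.098765
  V(1,+1) = exp(-r*dt) * [p_u*1.466876 + p_m*0.487501 + p_d*0.056983] = 0.519589
  V(0,+0) = exp(-r*dt) * [p_u*0.519589 + p_m*0.098765 + p_d*0.007107] = 0.132082

Answer: Price = V(0,0) = 0.1321


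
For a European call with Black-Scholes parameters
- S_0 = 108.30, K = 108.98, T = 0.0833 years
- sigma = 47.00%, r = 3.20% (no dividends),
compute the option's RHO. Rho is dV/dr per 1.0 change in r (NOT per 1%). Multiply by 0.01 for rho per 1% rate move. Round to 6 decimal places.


d1 = 0.0413332297; d2 = -0.0943169453
phi(d1) = 0.3986016423; exp(-qT) = 1.0000000000; exp(-rT) = 0.9973379496
N(d2) = 0.4624286947
Rho = K*T*exp(-rT)*N(d2) = 108.9800 * 0.0833 * 0.9973379496 * 0.4624286947 = 4.186768

Answer: Rho = 4.186768


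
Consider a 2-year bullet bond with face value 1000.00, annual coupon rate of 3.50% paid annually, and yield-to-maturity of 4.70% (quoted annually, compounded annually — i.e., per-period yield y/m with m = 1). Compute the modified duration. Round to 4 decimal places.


Coupon per period c = face * coupon_rate / m = 35.000000
Periods per year m = 1; per-period yield y/m = 0.047000
Number of cashflows N = 2
Cashflows (t years, CF_t, discount factor 1/(1+y/m)^(m*t), PV):
  t = 1.0000: CF_t = 35.000000, DF = 0.955110, PV = 33.428844
  t = 2.0000: CF_t = 1035.000000, DF = 0.912235, PV = 944.163020
Price P = sum_t PV_t = 977.591864
First compute Macaulay numerator sum_t t * PV_t:
  t * PV_t at t = 1.0000: 33.428844
  t * PV_t at t = 2.0000: 1888.326040
Macaulay duration D = 1921.754884 / 977.591864 = 1.965805
Modified duration = D / (1 + y/m) = 1.965805 / (1 + 0.047000) = 1.877560

Answer: Modified duration = 1.8776


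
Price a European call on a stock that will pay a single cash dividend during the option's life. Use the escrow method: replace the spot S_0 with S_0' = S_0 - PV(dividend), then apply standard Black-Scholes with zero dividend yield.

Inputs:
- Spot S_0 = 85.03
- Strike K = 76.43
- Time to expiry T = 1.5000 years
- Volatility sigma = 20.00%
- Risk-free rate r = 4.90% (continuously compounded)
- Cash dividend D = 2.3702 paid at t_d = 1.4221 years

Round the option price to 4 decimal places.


PV(D) = D * exp(-r * t_d) = 2.3702 * 0.93268953 = 2.21066072
S_0' = S_0 - PV(D) = 85.0300 - 2.21066072 = 82.81933928
d1 = (ln(S_0'/K) + (r + sigma^2/2)*T) / (sigma*sqrt(T)) = 0.75030447
d2 = d1 - sigma*sqrt(T) = 0.50535550
exp(-rT) = 0.92913615
N(d1) = 0.77346433; N(d2) = 0.69334542
C = S_0' * N(d1) - K * exp(-rT) * N(d2) = 82.81933928 * 0.77346433 - 76.4300 * 0.92913615 * 0.69334542 = 14.8207

Answer: Price = 14.8207


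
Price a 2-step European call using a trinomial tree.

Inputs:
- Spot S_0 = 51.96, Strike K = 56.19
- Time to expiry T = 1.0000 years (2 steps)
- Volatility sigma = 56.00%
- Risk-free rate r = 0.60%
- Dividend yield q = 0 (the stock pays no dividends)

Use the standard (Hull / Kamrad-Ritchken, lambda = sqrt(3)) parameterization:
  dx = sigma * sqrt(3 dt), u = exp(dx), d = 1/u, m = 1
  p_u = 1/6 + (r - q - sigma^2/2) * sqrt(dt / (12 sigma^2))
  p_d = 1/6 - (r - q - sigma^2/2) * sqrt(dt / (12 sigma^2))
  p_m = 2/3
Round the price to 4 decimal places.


dt = T/N = 0.500000; dx = sigma*sqrt(3*dt) = 0.685857
u = exp(dx) = 1.985473; d = 1/u = 0.503658
p_u = 0.111699, p_m = 0.666667, p_d = 0.221634
Discount per step: exp(-r*dt) = 0.997004
Stock lattice S(k, j) with j the centered position index:
  k=0: S(0,+0) = 51.9600
  k=1: S(1,-1) = 26.1701; S(1,+0) = 51.9600; S(1,+1) = 103.1652
  k=2: S(2,-2) = 13.1808; S(2,-1) = 26.1701; S(2,+0) = 51.9600; S(2,+1) = 103.1652; S(2,+2) = 204.8317
Terminal payoffs V(N, j) = max(S_T - K, 0):
  V(2,-2) = 0.000000; V(2,-1) = 0.000000; V(2,+0) = 0.000000; V(2,+1) = 46.975172; V(2,+2) = 148.641655
Backward induction: V(k, j) = exp(-r*dt) * [p_u * V(k+1, j+1) + p_m * V(k+1, j) + p_d * V(k+1, j-1)]
  V(1,-1) = exp(-r*dt) * [p_u*0.000000 + p_m*0.000000 + p_d*0.000000] = 0.000000
  V(1,+0) = exp(-r*dt) * [p_u*46.975172 + p_m*0.000000 + p_d*0.000000] = 5.231360
  V(1,+1) = exp(-r*dt) * [p_u*148.641655 + p_m*46.975172 + p_d*0.000000] = 47.776354
  V(0,+0) = exp(-r*dt) * [p_u*47.776354 + p_m*5.231360 + p_d*0.000000] = 8.797709

Answer: Price = V(0,0) = 8.7977


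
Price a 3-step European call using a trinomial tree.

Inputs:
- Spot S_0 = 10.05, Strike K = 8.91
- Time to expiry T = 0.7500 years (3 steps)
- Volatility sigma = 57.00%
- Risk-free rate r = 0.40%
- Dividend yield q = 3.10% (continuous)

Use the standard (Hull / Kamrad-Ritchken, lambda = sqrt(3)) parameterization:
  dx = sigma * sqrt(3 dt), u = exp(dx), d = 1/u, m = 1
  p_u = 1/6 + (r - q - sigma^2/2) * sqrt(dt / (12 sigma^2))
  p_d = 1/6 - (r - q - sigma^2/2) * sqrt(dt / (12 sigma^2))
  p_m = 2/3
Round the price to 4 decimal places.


dt = T/N = 0.250000; dx = sigma*sqrt(3*dt) = 0.493634
u = exp(dx) = 1.638260; d = 1/u = 0.610404
p_u = 0.118693, p_m = 0.666667, p_d = 0.214640
Discount per step: exp(-r*dt) = 0.999000
Stock lattice S(k, j) with j the centered position index:
  k=0: S(0,+0) = 10.0500
  k=1: S(1,-1) = 6.1346; S(1,+0) = 10.0500; S(1,+1) = 16.4645
  k=2: S(2,-2) = 3.7446; S(2,-1) = 6.1346; S(2,+0) = 10.0500; S(2,+1) = 16.4645; S(2,+2) = 26.9731
  k=3: S(3,-3) = 2.2857; S(3,-2) = 3.7446; S(3,-1) = 6.1346; S(3,+0) = 10.0500; S(3,+1) = 16.4645; S(3,+2) = 26.9731; S(3,+3) = 44.1890
Terminal payoffs V(N, j) = max(S_T - K, 0):
  V(3,-3) = 0.000000; V(3,-2) = 0.000000; V(3,-1) = 0.000000; V(3,+0) = 1.140000; V(3,+1) = 7.554509; V(3,+2) = 18.063141; V(3,+3) = 35.279008
Backward induction: V(k, j) = exp(-r*dt) * [p_u * V(k+1, j+1) + p_m * V(k+1, j) + p_d * V(k+1, j-1)]
  V(2,-2) = exp(-r*dt) * [p_u*0.000000 + p_m*0.000000 + p_d*0.000000] = 0.000000
  V(2,-1) = exp(-r*dt) * [p_u*1.140000 + p_m*0.000000 + p_d*0.000000] = 0.135175
  V(2,+0) = exp(-r*dt) * [p_u*7.554509 + p_m*1.140000 + p_d*0.000000] = 1.655015
  V(2,+1) = exp(-r*dt) * [p_u*18.063141 + p_m*7.554509 + p_d*1.140000] = 7.417584
  V(2,+2) = exp(-r*dt) * [p_u*35.279008 + p_m*18.063141 + p_d*7.554509] = 17.833137
  V(1,-1) = exp(-r*dt) * [p_u*1.655015 + p_m*0.135175 + p_d*0.000000] = 0.286270
  V(1,+0) = exp(-r*dt) * [p_u*7.417584 + p_m*1.655015 + p_d*0.135175] = 2.010764
  V(1,+1) = exp(-r*dt) * [p_u*17.833137 + p_m*7.417584 + p_d*1.655015] = 7.409551
  V(0,+0) = exp(-r*dt) * [p_u*7.409551 + p_m*2.010764 + p_d*0.286270] = 2.279139

Answer: Price = V(0,0) = 2.2791


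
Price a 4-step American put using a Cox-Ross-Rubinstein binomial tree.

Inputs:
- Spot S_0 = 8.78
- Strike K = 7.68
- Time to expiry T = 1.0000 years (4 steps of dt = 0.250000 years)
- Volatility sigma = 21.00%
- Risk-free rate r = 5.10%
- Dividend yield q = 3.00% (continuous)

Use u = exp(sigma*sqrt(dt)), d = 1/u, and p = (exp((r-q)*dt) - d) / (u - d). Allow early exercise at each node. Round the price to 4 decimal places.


dt = T/N = 0.250000
u = exp(sigma*sqrt(dt)) = 1.110711; d = 1/u = 0.900325
p = (exp((r-q)*dt) - d) / (u - d) = 0.498794
Discount per step: exp(-r*dt) = 0.987331
Stock lattice S(k, i) with i counting down-moves:
  k=0: S(0,0) = 8.7800
  k=1: S(1,0) = 9.7520; S(1,1) = 7.9048
  k=2: S(2,0) = 10.8317; S(2,1) = 8.7800; S(2,2) = 7.1169
  k=3: S(3,0) = 12.0309; S(3,1) = 9.7520; S(3,2) = 7.9048; S(3,3) = 6.4075
  k=4: S(4,0) = 13.3628; S(4,1) = 10.8317; S(4,2) = 8.7800; S(4,3) = 7.1169; S(4,4) = 5.7689
Terminal payoffs V(N, i) = max(K - S_T, 0):
  V(4,0) = 0.000000; V(4,1) = 0.000000; V(4,2) = 0.000000; V(4,3) = 0.563070; V(4,4) = 1.911129
Backward induction: V(k, i) = exp(-r*dt) * [p * V(k+1, i) + (1-p) * V(k+1, i+1)]; then take max(V_cont, immediate exercise) for American.
  V(3,0) = exp(-r*dt) * [p*0.000000 + (1-p)*0.000000] = 0.000000; exercise = 0.000000; V(3,0) = max -> 0.000000
  V(3,1) = exp(-r*dt) * [p*0.000000 + (1-p)*0.000000] = 0.000000; exercise = 0.000000; V(3,1) = max -> 0.000000
  V(3,2) = exp(-r*dt) * [p*0.000000 + (1-p)*0.563070] = 0.278639; exercise = 0.000000; V(3,2) = max -> 0.278639
  V(3,3) = exp(-r*dt) * [p*0.563070 + (1-p)*1.911129] = 1.223032; exercise = 1.272454; V(3,3) = max -> 1.272454
  V(2,0) = exp(-r*dt) * [p*0.000000 + (1-p)*0.000000] = 0.000000; exercise = 0.000000; V(2,0) = max -> 0.000000
  V(2,1) = exp(-r*dt) * [p*0.000000 + (1-p)*0.278639] = 0.137886; exercise = 0.000000; V(2,1) = max -> 0.137886
  V(2,2) = exp(-r*dt) * [p*0.278639 + (1-p)*1.272454] = 0.766904; exercise = 0.563070; V(2,2) = max -> 0.766904
  V(1,0) = exp(-r*dt) * [p*0.000000 + (1-p)*0.137886] = 0.068234; exercise = 0.000000; V(1,0) = max -> 0.068234
  V(1,1) = exp(-r*dt) * [p*0.137886 + (1-p)*0.766904] = 0.447413; exercise = 0.000000; V(1,1) = max -> 0.447413
  V(0,0) = exp(-r*dt) * [p*0.068234 + (1-p)*0.447413] = 0.255009; exercise = 0.000000; V(0,0) = max -> 0.255009

Answer: Price = V(0,0) = 0.2550


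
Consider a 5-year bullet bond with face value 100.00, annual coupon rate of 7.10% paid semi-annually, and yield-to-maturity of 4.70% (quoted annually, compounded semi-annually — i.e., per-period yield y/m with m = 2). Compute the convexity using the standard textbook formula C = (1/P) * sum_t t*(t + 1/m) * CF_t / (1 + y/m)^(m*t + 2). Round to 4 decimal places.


Answer: Convexity = 21.6375

Derivation:
Coupon per period c = face * coupon_rate / m = 3.550000
Periods per year m = 2; per-period yield y/m = 0.023500
Number of cashflows N = 10
Cashflows (t years, CF_t, discount factor 1/(1+y/m)^(m*t), PV):
  t = 0.5000: CF_t = 3.550000, DF = 0.977040, PV = 3.468490
  t = 1.0000: CF_t = 3.550000, DF = 0.954606, PV = 3.388852
  t = 1.5000: CF_t = 3.550000, DF = 0.932688, PV = 3.311043
  t = 2.0000: CF_t = 3.550000, DF = 0.911273, PV = 3.235020
  t = 2.5000: CF_t = 3.550000, DF = 0.890350, PV = 3.160743
  t = 3.0000: CF_t = 3.550000, DF = 0.869907, PV = 3.088171
  t = 3.5000: CF_t = 3.550000, DF = 0.849934, PV = 3.017265
  t = 4.0000: CF_t = 3.550000, DF = 0.830419, PV = 2.947987
  t = 4.5000: CF_t = 3.550000, DF = 0.811352, PV = 2.880300
  t = 5.0000: CF_t = 103.550000, DF = 0.792723, PV = 82.086480
Price P = sum_t PV_t = 110.584351
Convexity numerator sum_t t*(t + 1/m) * CF_t / (1+y/m)^(m*t + 2):
  t = 0.5000: term = 1.655521
  t = 1.0000: term = 4.852530
  t = 1.5000: term = 9.482228
  t = 2.0000: term = 15.440853
  t = 2.5000: term = 22.629486
  t = 3.0000: term = 30.953864
  t = 3.5000: term = 40.324201
  t = 4.0000: term = 50.655008
  t = 4.5000: term = 61.864934
  t = 5.0000: term = 2154.907502
Convexity = (1/P) * sum = 2392.766126 / 110.584351 = 21.637475


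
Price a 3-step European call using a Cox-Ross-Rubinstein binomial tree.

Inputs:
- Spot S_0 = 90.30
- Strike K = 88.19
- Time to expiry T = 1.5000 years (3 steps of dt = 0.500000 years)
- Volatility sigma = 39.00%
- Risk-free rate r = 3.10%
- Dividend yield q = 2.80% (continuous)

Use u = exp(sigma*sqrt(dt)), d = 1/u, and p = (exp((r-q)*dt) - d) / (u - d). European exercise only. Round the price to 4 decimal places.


Answer: Price = V(0,0) = 18.6490

Derivation:
dt = T/N = 0.500000
u = exp(sigma*sqrt(dt)) = 1.317547; d = 1/u = 0.758986
p = (exp((r-q)*dt) - d) / (u - d) = 0.434178
Discount per step: exp(-r*dt) = 0.984620
Stock lattice S(k, i) with i counting down-moves:
  k=0: S(0,0) = 90.3000
  k=1: S(1,0) = 118.9745; S(1,1) = 68.5365
  k=2: S(2,0) = 156.7545; S(2,1) = 90.3000; S(2,2) = 52.0182
  k=3: S(3,0) = 206.5314; S(3,1) = 118.9745; S(3,2) = 68.5365; S(3,3) = 39.4811
Terminal payoffs V(N, i) = max(S_T - K, 0):
  V(3,0) = 118.341387; V(3,1) = 30.784491; V(3,2) = 0.000000; V(3,3) = 0.000000
Backward induction: V(k, i) = exp(-r*dt) * [p * V(k+1, i) + (1-p) * V(k+1, i+1)].
  V(2,0) = exp(-r*dt) * [p*118.341387 + (1-p)*30.784491] = 67.741612
  V(2,1) = exp(-r*dt) * [p*30.784491 + (1-p)*0.000000] = 13.160380
  V(2,2) = exp(-r*dt) * [p*0.000000 + (1-p)*0.000000] = 0.000000
  V(1,0) = exp(-r*dt) * [p*67.741612 + (1-p)*13.160380] = 36.291462
  V(1,1) = exp(-r*dt) * [p*13.160380 + (1-p)*0.000000] = 5.626067
  V(0,0) = exp(-r*dt) * [p*36.291462 + (1-p)*5.626067] = 18.649001


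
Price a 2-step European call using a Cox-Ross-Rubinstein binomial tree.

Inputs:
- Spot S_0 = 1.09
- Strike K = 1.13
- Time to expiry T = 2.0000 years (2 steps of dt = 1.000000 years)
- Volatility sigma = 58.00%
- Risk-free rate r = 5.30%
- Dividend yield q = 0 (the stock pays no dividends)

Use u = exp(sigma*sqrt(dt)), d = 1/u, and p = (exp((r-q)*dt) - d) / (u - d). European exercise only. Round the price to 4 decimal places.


Answer: Price = V(0,0) = 0.3434

Derivation:
dt = T/N = 1.000000
u = exp(sigma*sqrt(dt)) = 1.786038; d = 1/u = 0.559898
p = (exp((r-q)*dt) - d) / (u - d) = 0.403324
Discount per step: exp(-r*dt) = 0.948380
Stock lattice S(k, i) with i counting down-moves:
  k=0: S(0,0) = 1.0900
  k=1: S(1,0) = 1.9468; S(1,1) = 0.6103
  k=2: S(2,0) = 3.4770; S(2,1) = 1.0900; S(2,2) = 0.3417
Terminal payoffs V(N, i) = max(S_T - K, 0):
  V(2,0) = 2.347027; V(2,1) = 0.000000; V(2,2) = 0.000000
Backward induction: V(k, i) = exp(-r*dt) * [p * V(k+1, i) + (1-p) * V(k+1, i+1)].
  V(1,0) = exp(-r*dt) * [p*2.347027 + (1-p)*0.000000] = 0.897748
  V(1,1) = exp(-r*dt) * [p*0.000000 + (1-p)*0.000000] = 0.000000
  V(0,0) = exp(-r*dt) * [p*0.897748 + (1-p)*0.000000] = 0.343392


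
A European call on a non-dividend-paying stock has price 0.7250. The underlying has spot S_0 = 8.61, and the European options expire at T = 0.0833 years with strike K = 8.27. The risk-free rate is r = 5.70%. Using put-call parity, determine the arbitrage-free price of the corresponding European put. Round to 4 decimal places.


Answer: Put price = 0.3458

Derivation:
Put-call parity: C - P = S_0 * exp(-qT) - K * exp(-rT).
S_0 * exp(-qT) = 8.6100 * 1.00000000 = 8.61000000
K * exp(-rT) = 8.2700 * 0.99526315 = 8.23082629
P = C - S*exp(-qT) + K*exp(-rT)
P = 0.7250 - 8.61000000 + 8.23082629 = 0.3458


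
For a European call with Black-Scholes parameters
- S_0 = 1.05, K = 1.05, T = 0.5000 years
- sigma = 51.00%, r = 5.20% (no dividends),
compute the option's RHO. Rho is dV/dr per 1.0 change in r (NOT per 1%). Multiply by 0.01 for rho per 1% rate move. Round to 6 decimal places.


Answer: Rho = 0.233723

Derivation:
d1 = 0.2524093912; d2 = -0.1082150672
phi(d1) = 0.3864341566; exp(-qT) = 1.0000000000; exp(-rT) = 0.9743350896
N(d2) = 0.4569125466
Rho = K*T*exp(-rT)*N(d2) = 1.0500 * 0.5000 * 0.9743350896 * 0.4569125466 = 0.233723


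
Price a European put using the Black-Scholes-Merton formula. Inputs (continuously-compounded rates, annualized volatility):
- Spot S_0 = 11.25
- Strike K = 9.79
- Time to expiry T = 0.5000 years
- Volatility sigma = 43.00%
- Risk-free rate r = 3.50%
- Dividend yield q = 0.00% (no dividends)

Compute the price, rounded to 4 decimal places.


Answer: Price = 0.6078

Derivation:
d1 = (ln(S/K) + (r - q + 0.5*sigma^2) * T) / (sigma * sqrt(T)) = 0.66675786
d2 = d1 - sigma * sqrt(T) = 0.36270195
exp(-rT) = 0.98265224; exp(-qT) = 1.00000000
P = K * exp(-rT) * N(-d2) - S_0 * exp(-qT) * N(-d1)
N(-d1) = 0.25246341; N(-d2) = 0.35841377
P = 9.7900 * 0.98265224 * 0.35841377 - 11.2500 * 1.00000000 * 0.25246341 = 0.6078


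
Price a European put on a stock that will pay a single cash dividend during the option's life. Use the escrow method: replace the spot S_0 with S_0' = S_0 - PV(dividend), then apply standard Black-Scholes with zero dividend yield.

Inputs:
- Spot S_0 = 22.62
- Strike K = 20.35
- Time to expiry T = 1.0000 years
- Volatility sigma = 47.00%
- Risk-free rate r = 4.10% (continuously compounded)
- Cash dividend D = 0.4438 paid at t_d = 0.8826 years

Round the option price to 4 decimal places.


Answer: Price = 2.6855

Derivation:
PV(D) = D * exp(-r * t_d) = 0.4438 * 0.96446031 = 0.42802748
S_0' = S_0 - PV(D) = 22.6200 - 0.42802748 = 22.19197252
d1 = (ln(S_0'/K) + (r + sigma^2/2)*T) / (sigma*sqrt(T)) = 0.50659513
d2 = d1 - sigma*sqrt(T) = 0.03659513
exp(-rT) = 0.95982913
N(-d1) = 0.30621946; N(-d2) = 0.48540391
P = K * exp(-rT) * N(-d2) - S_0' * N(-d1) = 20.3500 * 0.95982913 * 0.48540391 - 22.19197252 * 0.30621946 = 2.6855


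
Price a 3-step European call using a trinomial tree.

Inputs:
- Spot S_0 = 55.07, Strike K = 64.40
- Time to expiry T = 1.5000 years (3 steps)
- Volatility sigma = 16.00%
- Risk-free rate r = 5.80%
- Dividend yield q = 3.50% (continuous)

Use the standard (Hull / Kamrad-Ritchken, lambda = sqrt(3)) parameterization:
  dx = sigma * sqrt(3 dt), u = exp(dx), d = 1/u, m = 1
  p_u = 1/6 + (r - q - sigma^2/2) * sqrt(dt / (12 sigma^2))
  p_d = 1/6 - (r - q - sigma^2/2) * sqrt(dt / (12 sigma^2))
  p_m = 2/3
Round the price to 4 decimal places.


dt = T/N = 0.500000; dx = sigma*sqrt(3*dt) = 0.195959
u = exp(dx) = 1.216477; d = 1/u = 0.822046
p_u = 0.179680, p_m = 0.666667, p_d = 0.153654
Discount per step: exp(-r*dt) = 0.971416
Stock lattice S(k, j) with j the centered position index:
  k=0: S(0,+0) = 55.0700
  k=1: S(1,-1) = 45.2701; S(1,+0) = 55.0700; S(1,+1) = 66.9914
  k=2: S(2,-2) = 37.2141; S(2,-1) = 45.2701; S(2,+0) = 55.0700; S(2,+1) = 66.9914; S(2,+2) = 81.4935
  k=3: S(3,-3) = 30.5917; S(3,-2) = 37.2141; S(3,-1) = 45.2701; S(3,+0) = 55.0700; S(3,+1) = 66.9914; S(3,+2) = 81.4935; S(3,+3) = 99.1350
Terminal payoffs V(N, j) = max(S_T - K, 0):
  V(3,-3) = 0.000000; V(3,-2) = 0.000000; V(3,-1) = 0.000000; V(3,+0) = 0.000000; V(3,+1) = 2.591402; V(3,+2) = 17.093516; V(3,+3) = 34.735008
Backward induction: V(k, j) = exp(-r*dt) * [p_u * V(k+1, j+1) + p_m * V(k+1, j) + p_d * V(k+1, j-1)]
  V(2,-2) = exp(-r*dt) * [p_u*0.000000 + p_m*0.000000 + p_d*0.000000] = 0.000000
  V(2,-1) = exp(-r*dt) * [p_u*0.000000 + p_m*0.000000 + p_d*0.000000] = 0.000000
  V(2,+0) = exp(-r*dt) * [p_u*2.591402 + p_m*0.000000 + p_d*0.000000] = 0.452313
  V(2,+1) = exp(-r*dt) * [p_u*17.093516 + p_m*2.591402 + p_d*0.000000] = 4.661786
  V(2,+2) = exp(-r*dt) * [p_u*34.735008 + p_m*17.093516 + p_d*2.591402] = 17.519523
  V(1,-1) = exp(-r*dt) * [p_u*0.452313 + p_m*0.000000 + p_d*0.000000] = 0.078948
  V(1,+0) = exp(-r*dt) * [p_u*4.661786 + p_m*0.452313 + p_d*0.000000] = 1.106608
  V(1,+1) = exp(-r*dt) * [p_u*17.519523 + p_m*4.661786 + p_d*0.452313] = 6.144459
  V(0,+0) = exp(-r*dt) * [p_u*6.144459 + p_m*1.106608 + p_d*0.078948] = 1.800912

Answer: Price = V(0,0) = 1.8009


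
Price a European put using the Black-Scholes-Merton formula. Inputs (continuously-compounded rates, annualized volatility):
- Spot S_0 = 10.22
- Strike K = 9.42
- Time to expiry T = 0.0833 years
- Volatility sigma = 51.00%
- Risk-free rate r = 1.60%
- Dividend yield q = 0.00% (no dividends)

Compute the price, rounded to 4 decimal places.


d1 = (ln(S/K) + (r - q + 0.5*sigma^2) * T) / (sigma * sqrt(T)) = 0.63641797
d2 = d1 - sigma * sqrt(T) = 0.48922310
exp(-rT) = 0.99866809; exp(-qT) = 1.00000000
P = K * exp(-rT) * N(-d2) - S_0 * exp(-qT) * N(-d1)
N(-d1) = 0.26225202; N(-d2) = 0.31234188
P = 9.4200 * 0.99866809 * 0.31234188 - 10.2200 * 1.00000000 * 0.26225202 = 0.2581

Answer: Price = 0.2581


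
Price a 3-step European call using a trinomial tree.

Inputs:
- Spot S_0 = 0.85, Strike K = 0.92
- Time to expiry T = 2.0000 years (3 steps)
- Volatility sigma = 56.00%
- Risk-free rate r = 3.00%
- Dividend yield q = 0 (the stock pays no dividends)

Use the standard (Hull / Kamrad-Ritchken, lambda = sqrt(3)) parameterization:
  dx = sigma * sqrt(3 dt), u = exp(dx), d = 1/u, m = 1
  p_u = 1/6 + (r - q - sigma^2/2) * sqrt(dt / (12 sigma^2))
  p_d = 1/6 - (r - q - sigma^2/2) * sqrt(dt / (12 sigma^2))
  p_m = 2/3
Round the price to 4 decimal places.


Answer: Price = V(0,0) = 0.2329

Derivation:
dt = T/N = 0.666667; dx = sigma*sqrt(3*dt) = 0.791960
u = exp(dx) = 2.207718; d = 1/u = 0.452956
p_u = 0.113297, p_m = 0.666667, p_d = 0.220036
Discount per step: exp(-r*dt) = 0.980199
Stock lattice S(k, j) with j the centered position index:
  k=0: S(0,+0) = 0.8500
  k=1: S(1,-1) = 0.3850; S(1,+0) = 0.8500; S(1,+1) = 1.8766
  k=2: S(2,-2) = 0.1744; S(2,-1) = 0.3850; S(2,+0) = 0.8500; S(2,+1) = 1.8766; S(2,+2) = 4.1429
  k=3: S(3,-3) = 0.0790; S(3,-2) = 0.1744; S(3,-1) = 0.3850; S(3,+0) = 0.8500; S(3,+1) = 1.8766; S(3,+2) = 4.1429; S(3,+3) = 9.1464
Terminal payoffs V(N, j) = max(S_T - K, 0):
  V(3,-3) = 0.000000; V(3,-2) = 0.000000; V(3,-1) = 0.000000; V(3,+0) = 0.000000; V(3,+1) = 0.956561; V(3,+2) = 3.222918; V(3,+3) = 8.226395
Backward induction: V(k, j) = exp(-r*dt) * [p_u * V(k+1, j+1) + p_m * V(k+1, j) + p_d * V(k+1, j-1)]
  V(2,-2) = exp(-r*dt) * [p_u*0.000000 + p_m*0.000000 + p_d*0.000000] = 0.000000
  V(2,-1) = exp(-r*dt) * [p_u*0.000000 + p_m*0.000000 + p_d*0.000000] = 0.000000
  V(2,+0) = exp(-r*dt) * [p_u*0.956561 + p_m*0.000000 + p_d*0.000000] = 0.106229
  V(2,+1) = exp(-r*dt) * [p_u*3.222918 + p_m*0.956561 + p_d*0.000000] = 0.982996
  V(2,+2) = exp(-r*dt) * [p_u*8.226395 + p_m*3.222918 + p_d*0.956561] = 3.225947
  V(1,-1) = exp(-r*dt) * [p_u*0.106229 + p_m*0.000000 + p_d*0.000000] = 0.011797
  V(1,+0) = exp(-r*dt) * [p_u*0.982996 + p_m*0.106229 + p_d*0.000000] = 0.178582
  V(1,+1) = exp(-r*dt) * [p_u*3.225947 + p_m*0.982996 + p_d*0.106229] = 1.023518
  V(0,+0) = exp(-r*dt) * [p_u*1.023518 + p_m*0.178582 + p_d*0.011797] = 0.232907


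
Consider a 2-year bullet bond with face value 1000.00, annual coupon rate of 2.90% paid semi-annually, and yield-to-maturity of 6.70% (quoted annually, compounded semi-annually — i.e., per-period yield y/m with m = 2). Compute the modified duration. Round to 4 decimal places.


Coupon per period c = face * coupon_rate / m = 14.500000
Periods per year m = 2; per-period yield y/m = 0.033500
Number of cashflows N = 4
Cashflows (t years, CF_t, discount factor 1/(1+y/m)^(m*t), PV):
  t = 0.5000: CF_t = 14.500000, DF = 0.967586, PV = 14.029995
  t = 1.0000: CF_t = 14.500000, DF = 0.936222, PV = 13.575225
  t = 1.5000: CF_t = 14.500000, DF = 0.905876, PV = 13.135196
  t = 2.0000: CF_t = 1014.500000, DF = 0.876512, PV = 889.221854
Price P = sum_t PV_t = 929.962270
First compute Macaulay numerator sum_t t * PV_t:
  t * PV_t at t = 0.5000: 7.014998
  t * PV_t at t = 1.0000: 13.575225
  t * PV_t at t = 1.5000: 19.702794
  t * PV_t at t = 2.0000: 1778.443708
Macaulay duration D = 1818.736724 / 929.962270 = 1.955710
Modified duration = D / (1 + y/m) = 1.955710 / (1 + 0.033500) = 1.892318

Answer: Modified duration = 1.8923


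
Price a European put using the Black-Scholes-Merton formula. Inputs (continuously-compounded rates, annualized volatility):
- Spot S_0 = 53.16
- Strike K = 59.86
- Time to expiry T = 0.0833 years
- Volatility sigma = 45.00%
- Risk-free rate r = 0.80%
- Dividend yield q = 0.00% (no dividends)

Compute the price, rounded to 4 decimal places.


d1 = (ln(S/K) + (r - q + 0.5*sigma^2) * T) / (sigma * sqrt(T)) = -0.84388341
d2 = d1 - sigma * sqrt(T) = -0.97376124
exp(-rT) = 0.99933382; exp(-qT) = 1.00000000
P = K * exp(-rT) * N(-d2) - S_0 * exp(-qT) * N(-d1)
N(-d1) = 0.80063272; N(-d2) = 0.83491245
P = 59.8600 * 0.99933382 * 0.83491245 - 53.1600 * 1.00000000 * 0.80063272 = 7.3829

Answer: Price = 7.3829


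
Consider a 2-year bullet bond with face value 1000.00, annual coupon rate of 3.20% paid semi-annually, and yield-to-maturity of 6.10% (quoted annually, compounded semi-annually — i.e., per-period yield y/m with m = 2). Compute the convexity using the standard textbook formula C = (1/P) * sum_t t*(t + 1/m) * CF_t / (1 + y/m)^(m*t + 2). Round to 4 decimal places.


Answer: Convexity = 4.5573

Derivation:
Coupon per period c = face * coupon_rate / m = 16.000000
Periods per year m = 2; per-period yield y/m = 0.030500
Number of cashflows N = 4
Cashflows (t years, CF_t, discount factor 1/(1+y/m)^(m*t), PV):
  t = 0.5000: CF_t = 16.000000, DF = 0.970403, PV = 15.526443
  t = 1.0000: CF_t = 16.000000, DF = 0.941681, PV = 15.066903
  t = 1.5000: CF_t = 16.000000, DF = 0.913810, PV = 14.620964
  t = 2.0000: CF_t = 1016.000000, DF = 0.886764, PV = 900.952145
Price P = sum_t PV_t = 946.166455
Convexity numerator sum_t t*(t + 1/m) * CF_t / (1+y/m)^(m*t + 2):
  t = 0.5000: term = 7.310482
  t = 1.0000: term = 21.282334
  t = 1.5000: term = 41.304870
  t = 2.0000: term = 4242.049536
Convexity = (1/P) * sum = 4311.947221 / 946.166455 = 4.557282


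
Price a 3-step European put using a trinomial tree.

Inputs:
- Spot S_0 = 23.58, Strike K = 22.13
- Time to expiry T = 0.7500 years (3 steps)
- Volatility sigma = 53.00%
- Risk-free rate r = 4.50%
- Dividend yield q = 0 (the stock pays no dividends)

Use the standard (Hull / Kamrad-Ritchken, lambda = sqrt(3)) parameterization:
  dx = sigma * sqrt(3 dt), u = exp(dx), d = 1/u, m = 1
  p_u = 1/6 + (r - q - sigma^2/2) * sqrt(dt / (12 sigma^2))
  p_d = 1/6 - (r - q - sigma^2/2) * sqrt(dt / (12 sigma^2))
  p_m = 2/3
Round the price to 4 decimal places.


Answer: Price = V(0,0) = 2.9293

Derivation:
dt = T/N = 0.250000; dx = sigma*sqrt(3*dt) = 0.458993
u = exp(dx) = 1.582480; d = 1/u = 0.631919
p_u = 0.140672, p_m = 0.666667, p_d = 0.192661
Discount per step: exp(-r*dt) = 0.988813
Stock lattice S(k, j) with j the centered position index:
  k=0: S(0,+0) = 23.5800
  k=1: S(1,-1) = 14.9007; S(1,+0) = 23.5800; S(1,+1) = 37.3149
  k=2: S(2,-2) = 9.4160; S(2,-1) = 14.9007; S(2,+0) = 23.5800; S(2,+1) = 37.3149; S(2,+2) = 59.0501
  k=3: S(3,-3) = 5.9502; S(3,-2) = 9.4160; S(3,-1) = 14.9007; S(3,+0) = 23.5800; S(3,+1) = 37.3149; S(3,+2) = 59.0501; S(3,+3) = 93.4456
Terminal payoffs V(N, j) = max(K - S_T, 0):
  V(3,-3) = 16.179838; V(3,-2) = 12.713985; V(3,-1) = 7.229341; V(3,+0) = 0.000000; V(3,+1) = 0.000000; V(3,+2) = 0.000000; V(3,+3) = 0.000000
Backward induction: V(k, j) = exp(-r*dt) * [p_u * V(k+1, j+1) + p_m * V(k+1, j) + p_d * V(k+1, j-1)]
  V(2,-2) = exp(-r*dt) * [p_u*7.229341 + p_m*12.713985 + p_d*16.179838] = 12.469113
  V(2,-1) = exp(-r*dt) * [p_u*0.000000 + p_m*7.229341 + p_d*12.713985] = 7.187732
  V(2,+0) = exp(-r*dt) * [p_u*0.000000 + p_m*0.000000 + p_d*7.229341] = 1.377231
  V(2,+1) = exp(-r*dt) * [p_u*0.000000 + p_m*0.000000 + p_d*0.000000] = 0.000000
  V(2,+2) = exp(-r*dt) * [p_u*0.000000 + p_m*0.000000 + p_d*0.000000] = 0.000000
  V(1,-1) = exp(-r*dt) * [p_u*1.377231 + p_m*7.187732 + p_d*12.469113] = 7.305224
  V(1,+0) = exp(-r*dt) * [p_u*0.000000 + p_m*1.377231 + p_d*7.187732] = 2.277187
  V(1,+1) = exp(-r*dt) * [p_u*0.000000 + p_m*0.000000 + p_d*1.377231] = 0.262370
  V(0,+0) = exp(-r*dt) * [p_u*0.262370 + p_m*2.277187 + p_d*7.305224] = 2.929324


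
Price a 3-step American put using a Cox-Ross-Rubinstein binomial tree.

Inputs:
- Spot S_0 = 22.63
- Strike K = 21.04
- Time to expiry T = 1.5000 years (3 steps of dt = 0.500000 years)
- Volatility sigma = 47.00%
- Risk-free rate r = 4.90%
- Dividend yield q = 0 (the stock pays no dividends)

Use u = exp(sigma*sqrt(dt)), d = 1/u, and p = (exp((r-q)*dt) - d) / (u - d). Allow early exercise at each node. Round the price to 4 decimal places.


dt = T/N = 0.500000
u = exp(sigma*sqrt(dt)) = 1.394227; d = 1/u = 0.717243
p = (exp((r-q)*dt) - d) / (u - d) = 0.454308
Discount per step: exp(-r*dt) = 0.975798
Stock lattice S(k, i) with i counting down-moves:
  k=0: S(0,0) = 22.6300
  k=1: S(1,0) = 31.5514; S(1,1) = 16.2312
  k=2: S(2,0) = 43.9898; S(2,1) = 22.6300; S(2,2) = 11.6417
  k=3: S(3,0) = 61.3317; S(3,1) = 31.5514; S(3,2) = 16.2312; S(3,3) = 8.3500
Terminal payoffs V(N, i) = max(K - S_T, 0):
  V(3,0) = 0.000000; V(3,1) = 0.000000; V(3,2) = 4.808784; V(3,3) = 12.690047
Backward induction: V(k, i) = exp(-r*dt) * [p * V(k+1, i) + (1-p) * V(k+1, i+1)]; then take max(V_cont, immediate exercise) for American.
  V(2,0) = exp(-r*dt) * [p*0.000000 + (1-p)*0.000000] = 0.000000; exercise = 0.000000; V(2,0) = max -> 0.000000
  V(2,1) = exp(-r*dt) * [p*0.000000 + (1-p)*4.808784] = 2.560604; exercise = 0.000000; V(2,1) = max -> 2.560604
  V(2,2) = exp(-r*dt) * [p*4.808784 + (1-p)*12.690047] = 8.889053; exercise = 9.398270; V(2,2) = max -> 9.398270
  V(1,0) = exp(-r*dt) * [p*0.000000 + (1-p)*2.560604] = 1.363483; exercise = 0.000000; V(1,0) = max -> 1.363483
  V(1,1) = exp(-r*dt) * [p*2.560604 + (1-p)*9.398270] = 6.139584; exercise = 4.808784; V(1,1) = max -> 6.139584
  V(0,0) = exp(-r*dt) * [p*1.363483 + (1-p)*6.139584] = 3.873685; exercise = 0.000000; V(0,0) = max -> 3.873685

Answer: Price = V(0,0) = 3.8737


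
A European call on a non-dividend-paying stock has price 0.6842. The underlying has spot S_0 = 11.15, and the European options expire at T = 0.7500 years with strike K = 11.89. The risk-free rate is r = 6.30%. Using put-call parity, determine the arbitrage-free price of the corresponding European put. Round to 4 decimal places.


Put-call parity: C - P = S_0 * exp(-qT) - K * exp(-rT).
S_0 * exp(-qT) = 11.1500 * 1.00000000 = 11.15000000
K * exp(-rT) = 11.8900 * 0.95384891 = 11.34126349
P = C - S*exp(-qT) + K*exp(-rT)
P = 0.6842 - 11.15000000 + 11.34126349 = 0.8755

Answer: Put price = 0.8755


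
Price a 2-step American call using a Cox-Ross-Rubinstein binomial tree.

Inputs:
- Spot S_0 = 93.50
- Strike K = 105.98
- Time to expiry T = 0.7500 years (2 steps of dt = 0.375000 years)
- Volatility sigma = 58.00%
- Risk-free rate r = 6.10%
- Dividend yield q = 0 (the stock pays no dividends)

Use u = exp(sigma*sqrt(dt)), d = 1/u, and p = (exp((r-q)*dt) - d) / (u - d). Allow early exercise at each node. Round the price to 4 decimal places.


Answer: Price = V(0,0) = 15.8707

Derivation:
dt = T/N = 0.375000
u = exp(sigma*sqrt(dt)) = 1.426432; d = 1/u = 0.701050
p = (exp((r-q)*dt) - d) / (u - d) = 0.444026
Discount per step: exp(-r*dt) = 0.977385
Stock lattice S(k, i) with i counting down-moves:
  k=0: S(0,0) = 93.5000
  k=1: S(1,0) = 133.3714; S(1,1) = 65.5482
  k=2: S(2,0) = 190.2451; S(2,1) = 93.5000; S(2,2) = 45.9526
Terminal payoffs V(N, i) = max(S_T - K, 0):
  V(2,0) = 84.265142; V(2,1) = 0.000000; V(2,2) = 0.000000
Backward induction: V(k, i) = exp(-r*dt) * [p * V(k+1, i) + (1-p) * V(k+1, i+1)]; then take max(V_cont, immediate exercise) for American.
  V(1,0) = exp(-r*dt) * [p*84.265142 + (1-p)*0.000000] = 36.569772; exercise = 27.391364; V(1,0) = max -> 36.569772
  V(1,1) = exp(-r*dt) * [p*0.000000 + (1-p)*0.000000] = 0.000000; exercise = 0.000000; V(1,1) = max -> 0.000000
  V(0,0) = exp(-r*dt) * [p*36.569772 + (1-p)*0.000000] = 15.870717; exercise = 0.000000; V(0,0) = max -> 15.870717


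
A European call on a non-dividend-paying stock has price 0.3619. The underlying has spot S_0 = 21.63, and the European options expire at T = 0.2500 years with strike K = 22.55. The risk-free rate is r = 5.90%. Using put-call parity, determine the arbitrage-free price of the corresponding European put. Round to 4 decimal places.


Put-call parity: C - P = S_0 * exp(-qT) - K * exp(-rT).
S_0 * exp(-qT) = 21.6300 * 1.00000000 = 21.63000000
K * exp(-rT) = 22.5500 * 0.98535825 = 22.21982850
P = C - S*exp(-qT) + K*exp(-rT)
P = 0.3619 - 21.63000000 + 22.21982850 = 0.9517

Answer: Put price = 0.9517


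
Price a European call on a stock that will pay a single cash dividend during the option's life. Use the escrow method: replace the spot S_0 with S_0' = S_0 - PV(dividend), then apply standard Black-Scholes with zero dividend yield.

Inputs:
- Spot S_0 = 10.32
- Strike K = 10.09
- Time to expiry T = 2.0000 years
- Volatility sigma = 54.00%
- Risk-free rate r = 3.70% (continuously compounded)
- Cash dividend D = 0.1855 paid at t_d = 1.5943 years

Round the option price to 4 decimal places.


Answer: Price = 3.3045

Derivation:
PV(D) = D * exp(-r * t_d) = 0.1855 * 0.94271704 = 0.17487401
S_0' = S_0 - PV(D) = 10.3200 - 0.17487401 = 10.14512599
d1 = (ln(S_0'/K) + (r + sigma^2/2)*T) / (sigma*sqrt(T)) = 0.48587213
d2 = d1 - sigma*sqrt(T) = -0.27780319
exp(-rT) = 0.92867169
N(d1) = 0.68647109; N(d2) = 0.39058172
C = S_0' * N(d1) - K * exp(-rT) * N(d2) = 10.14512599 * 0.68647109 - 10.0900 * 0.92867169 * 0.39058172 = 3.3045


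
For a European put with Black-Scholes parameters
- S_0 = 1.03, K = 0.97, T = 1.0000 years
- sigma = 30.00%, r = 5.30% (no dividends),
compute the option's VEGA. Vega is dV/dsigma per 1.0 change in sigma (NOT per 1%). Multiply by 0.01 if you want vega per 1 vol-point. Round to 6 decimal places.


Answer: Vega = 0.357686

Derivation:
d1 = 0.5267266991; d2 = 0.2267266991
phi(d1) = 0.3472677992; exp(-qT) = 1.0000000000; exp(-rT) = 0.9483800125
Vega = S * exp(-qT) * phi(d1) * sqrt(T) = 1.0300 * 1.0000000000 * 0.3472677992 * 1.0000000000 = 0.357686


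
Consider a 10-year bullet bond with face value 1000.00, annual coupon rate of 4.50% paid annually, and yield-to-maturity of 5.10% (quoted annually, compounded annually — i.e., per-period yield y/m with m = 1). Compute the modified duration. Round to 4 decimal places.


Answer: Modified duration = 7.8216

Derivation:
Coupon per period c = face * coupon_rate / m = 45.000000
Periods per year m = 1; per-period yield y/m = 0.051000
Number of cashflows N = 10
Cashflows (t years, CF_t, discount factor 1/(1+y/m)^(m*t), PV):
  t = 1.0000: CF_t = 45.000000, DF = 0.951475, PV = 42.816365
  t = 2.0000: CF_t = 45.000000, DF = 0.905304, PV = 40.738692
  t = 3.0000: CF_t = 45.000000, DF = 0.861374, PV = 38.761838
  t = 4.0000: CF_t = 45.000000, DF = 0.819576, PV = 36.880912
  t = 5.0000: CF_t = 45.000000, DF = 0.779806, PV = 35.091258
  t = 6.0000: CF_t = 45.000000, DF = 0.741965, PV = 33.388447
  t = 7.0000: CF_t = 45.000000, DF = 0.705961, PV = 31.768265
  t = 8.0000: CF_t = 45.000000, DF = 0.671705, PV = 30.226703
  t = 9.0000: CF_t = 45.000000, DF = 0.639110, PV = 28.759946
  t = 10.0000: CF_t = 1045.000000, DF = 0.608097, PV = 635.461334
Price P = sum_t PV_t = 953.893761
First compute Macaulay numerator sum_t t * PV_t:
  t * PV_t at t = 1.0000: 42.816365
  t * PV_t at t = 2.0000: 81.477384
  t * PV_t at t = 3.0000: 116.285515
  t * PV_t at t = 4.0000: 147.523647
  t * PV_t at t = 5.0000: 175.456288
  t * PV_t at t = 6.0000: 200.330681
  t * PV_t at t = 7.0000: 222.377857
  t * PV_t at t = 8.0000: 241.813628
  t * PV_t at t = 9.0000: 258.839516
  t * PV_t at t = 10.0000: 6354.613341
Macaulay duration D = 7841.534223 / 953.893761 = 8.220553
Modified duration = D / (1 + y/m) = 8.220553 / (1 + 0.051000) = 7.821649
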